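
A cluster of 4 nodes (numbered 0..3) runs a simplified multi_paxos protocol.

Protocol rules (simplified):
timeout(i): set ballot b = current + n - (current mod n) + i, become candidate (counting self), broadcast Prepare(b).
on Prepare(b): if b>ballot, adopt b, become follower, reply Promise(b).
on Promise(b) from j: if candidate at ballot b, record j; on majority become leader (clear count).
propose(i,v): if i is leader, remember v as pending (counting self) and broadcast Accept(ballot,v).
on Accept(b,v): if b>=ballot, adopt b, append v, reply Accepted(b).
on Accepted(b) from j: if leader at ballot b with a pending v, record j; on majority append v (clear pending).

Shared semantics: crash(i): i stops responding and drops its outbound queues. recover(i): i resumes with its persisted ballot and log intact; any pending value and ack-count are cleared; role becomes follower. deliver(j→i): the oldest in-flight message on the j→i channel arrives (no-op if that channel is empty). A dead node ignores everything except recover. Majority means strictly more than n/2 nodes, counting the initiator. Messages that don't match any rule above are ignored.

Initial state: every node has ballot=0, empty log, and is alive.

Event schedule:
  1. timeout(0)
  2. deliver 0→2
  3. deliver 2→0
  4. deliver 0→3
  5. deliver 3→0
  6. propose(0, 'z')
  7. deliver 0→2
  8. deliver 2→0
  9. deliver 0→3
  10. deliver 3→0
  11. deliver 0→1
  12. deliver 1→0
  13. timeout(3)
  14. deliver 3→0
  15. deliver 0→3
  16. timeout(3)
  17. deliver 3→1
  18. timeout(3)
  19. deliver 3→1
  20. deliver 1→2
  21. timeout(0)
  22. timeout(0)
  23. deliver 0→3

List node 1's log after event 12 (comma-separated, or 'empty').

e1 timeout(0): 0[cand,b=4,-]
e2 deliver 0→2: 2[foll,b=4,-]
e3 deliver 2→0: ·
e4 deliver 0→3: 3[foll,b=4,-]
e5 deliver 3→0: 0[lead,b=4,-]
e6 propose(0,'z'): ·
e7 deliver 0→2: 2[foll,b=4,z]
e8 deliver 2→0: ·
e9 deliver 0→3: 3[foll,b=4,z]
e10 deliver 3→0: 0[lead,b=4,z]
e11 deliver 0→1: 1[foll,b=4,-]
e12 deliver 1→0: ·

empty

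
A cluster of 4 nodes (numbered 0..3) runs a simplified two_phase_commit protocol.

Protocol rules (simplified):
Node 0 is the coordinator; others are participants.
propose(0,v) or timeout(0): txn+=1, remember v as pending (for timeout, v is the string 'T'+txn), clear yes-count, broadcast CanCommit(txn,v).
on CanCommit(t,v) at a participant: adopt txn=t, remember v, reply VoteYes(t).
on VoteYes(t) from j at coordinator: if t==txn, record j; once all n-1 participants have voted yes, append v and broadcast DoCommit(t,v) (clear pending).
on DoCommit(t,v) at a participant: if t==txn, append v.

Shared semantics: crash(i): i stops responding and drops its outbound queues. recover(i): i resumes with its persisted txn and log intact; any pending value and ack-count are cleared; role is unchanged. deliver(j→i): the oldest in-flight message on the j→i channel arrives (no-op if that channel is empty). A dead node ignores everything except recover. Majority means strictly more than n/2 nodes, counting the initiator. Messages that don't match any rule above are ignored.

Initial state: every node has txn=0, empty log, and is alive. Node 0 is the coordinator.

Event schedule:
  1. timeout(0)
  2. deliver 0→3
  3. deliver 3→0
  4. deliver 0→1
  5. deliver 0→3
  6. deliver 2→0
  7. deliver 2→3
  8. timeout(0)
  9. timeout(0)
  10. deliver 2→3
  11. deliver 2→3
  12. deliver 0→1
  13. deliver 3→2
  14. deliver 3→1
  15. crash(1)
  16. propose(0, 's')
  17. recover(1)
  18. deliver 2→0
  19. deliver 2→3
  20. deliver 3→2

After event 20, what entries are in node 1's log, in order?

empty

after 1 — timeout(0): n0:coor/t1/[-]
after 2 — deliver 0→3: n3:part/t1/[-]
after 3 — deliver 3→0: ·
after 4 — deliver 0→1: n1:part/t1/[-]
after 5 — deliver 0→3: ·
after 6 — deliver 2→0: ·
after 7 — deliver 2→3: ·
after 8 — timeout(0): n0:coor/t2/[-]
after 9 — timeout(0): n0:coor/t3/[-]
after 10 — deliver 2→3: ·
after 11 — deliver 2→3: ·
after 12 — deliver 0→1: n1:part/t2/[-]
after 13 — deliver 3→2: ·
after 14 — deliver 3→1: ·
after 15 — crash(1): n1:✗part/t2/[-]
after 16 — propose(0,'s'): n0:coor/t4/[-]
after 17 — recover(1): n1:part/t2/[-]
after 18 — deliver 2→0: ·
after 19 — deliver 2→3: ·
after 20 — deliver 3→2: ·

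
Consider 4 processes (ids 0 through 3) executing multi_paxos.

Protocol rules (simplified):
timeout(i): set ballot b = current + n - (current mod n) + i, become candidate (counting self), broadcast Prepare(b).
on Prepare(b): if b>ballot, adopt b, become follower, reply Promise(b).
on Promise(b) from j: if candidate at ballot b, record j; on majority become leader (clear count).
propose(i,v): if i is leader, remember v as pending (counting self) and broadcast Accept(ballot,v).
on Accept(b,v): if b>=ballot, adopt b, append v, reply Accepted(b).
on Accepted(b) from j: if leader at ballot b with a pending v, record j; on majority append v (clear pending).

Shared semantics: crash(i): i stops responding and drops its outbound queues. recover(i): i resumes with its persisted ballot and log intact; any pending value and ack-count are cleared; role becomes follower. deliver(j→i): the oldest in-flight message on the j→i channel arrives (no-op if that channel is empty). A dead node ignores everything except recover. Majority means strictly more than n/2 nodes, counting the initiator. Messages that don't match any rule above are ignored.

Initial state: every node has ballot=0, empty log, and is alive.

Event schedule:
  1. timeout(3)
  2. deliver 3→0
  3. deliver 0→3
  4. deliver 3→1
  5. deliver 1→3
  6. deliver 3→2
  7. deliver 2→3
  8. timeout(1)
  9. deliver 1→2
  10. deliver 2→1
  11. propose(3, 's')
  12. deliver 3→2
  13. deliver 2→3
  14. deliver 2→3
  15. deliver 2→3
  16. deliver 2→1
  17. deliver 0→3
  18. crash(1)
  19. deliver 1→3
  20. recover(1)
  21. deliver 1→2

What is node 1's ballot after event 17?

e1 timeout(3): 3[cand,b=7,-]
e2 deliver 3→0: 0[foll,b=7,-]
e3 deliver 0→3: ·
e4 deliver 3→1: 1[foll,b=7,-]
e5 deliver 1→3: 3[lead,b=7,-]
e6 deliver 3→2: 2[foll,b=7,-]
e7 deliver 2→3: ·
e8 timeout(1): 1[cand,b=9,-]
e9 deliver 1→2: 2[foll,b=9,-]
e10 deliver 2→1: ·
e11 propose(3,'s'): ·
e12 deliver 3→2: ·
e13 deliver 2→3: ·
e14 deliver 2→3: ·
e15 deliver 2→3: ·
e16 deliver 2→1: ·
e17 deliver 0→3: ·

9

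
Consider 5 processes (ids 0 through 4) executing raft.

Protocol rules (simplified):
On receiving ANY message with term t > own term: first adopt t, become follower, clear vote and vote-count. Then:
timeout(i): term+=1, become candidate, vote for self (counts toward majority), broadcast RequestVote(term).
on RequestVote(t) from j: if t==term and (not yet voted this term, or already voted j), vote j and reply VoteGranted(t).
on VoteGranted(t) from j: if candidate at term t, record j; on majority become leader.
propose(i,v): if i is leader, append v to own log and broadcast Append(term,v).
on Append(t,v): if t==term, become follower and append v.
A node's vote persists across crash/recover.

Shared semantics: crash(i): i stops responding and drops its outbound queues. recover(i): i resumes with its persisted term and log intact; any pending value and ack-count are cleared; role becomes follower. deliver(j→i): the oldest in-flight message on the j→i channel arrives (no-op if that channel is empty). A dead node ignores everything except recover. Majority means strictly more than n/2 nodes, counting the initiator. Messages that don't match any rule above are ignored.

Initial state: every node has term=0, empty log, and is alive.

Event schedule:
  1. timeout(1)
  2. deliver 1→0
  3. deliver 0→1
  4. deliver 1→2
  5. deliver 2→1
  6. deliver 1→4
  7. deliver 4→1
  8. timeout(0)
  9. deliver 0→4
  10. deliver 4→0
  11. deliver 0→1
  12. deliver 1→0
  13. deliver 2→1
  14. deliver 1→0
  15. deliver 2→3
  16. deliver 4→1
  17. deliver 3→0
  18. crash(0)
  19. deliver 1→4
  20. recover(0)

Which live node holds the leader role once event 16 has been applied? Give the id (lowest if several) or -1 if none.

0

e1 timeout(1): 1[cand,t=1,-]
e2 deliver 1→0: 0[foll,t=1,-]
e3 deliver 0→1: ·
e4 deliver 1→2: 2[foll,t=1,-]
e5 deliver 2→1: 1[lead,t=1,-]
e6 deliver 1→4: 4[foll,t=1,-]
e7 deliver 4→1: ·
e8 timeout(0): 0[cand,t=2,-]
e9 deliver 0→4: 4[foll,t=2,-]
e10 deliver 4→0: ·
e11 deliver 0→1: 1[foll,t=2,-]
e12 deliver 1→0: 0[lead,t=2,-]
e13 deliver 2→1: ·
e14 deliver 1→0: ·
e15 deliver 2→3: ·
e16 deliver 4→1: ·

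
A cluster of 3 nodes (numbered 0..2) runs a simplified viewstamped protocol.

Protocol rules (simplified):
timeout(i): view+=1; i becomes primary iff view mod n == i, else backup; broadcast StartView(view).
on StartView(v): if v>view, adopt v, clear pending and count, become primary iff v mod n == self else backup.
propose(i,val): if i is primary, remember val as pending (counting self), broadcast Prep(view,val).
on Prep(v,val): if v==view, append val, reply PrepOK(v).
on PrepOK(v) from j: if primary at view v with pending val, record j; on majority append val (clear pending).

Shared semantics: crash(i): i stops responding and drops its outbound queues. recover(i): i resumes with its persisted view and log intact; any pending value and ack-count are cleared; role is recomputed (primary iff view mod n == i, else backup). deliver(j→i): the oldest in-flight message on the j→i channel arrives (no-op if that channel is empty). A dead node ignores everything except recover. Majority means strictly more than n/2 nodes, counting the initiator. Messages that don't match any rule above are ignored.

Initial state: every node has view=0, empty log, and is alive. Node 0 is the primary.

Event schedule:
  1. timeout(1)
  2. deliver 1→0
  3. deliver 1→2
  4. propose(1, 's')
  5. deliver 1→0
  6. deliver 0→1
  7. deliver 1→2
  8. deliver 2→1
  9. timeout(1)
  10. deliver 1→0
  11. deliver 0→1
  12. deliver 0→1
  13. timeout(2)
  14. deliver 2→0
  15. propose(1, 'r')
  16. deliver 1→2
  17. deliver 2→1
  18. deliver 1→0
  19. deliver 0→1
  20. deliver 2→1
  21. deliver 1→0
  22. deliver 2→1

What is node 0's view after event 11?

2

after 1 — timeout(1): n1:prim/v1/[-]
after 2 — deliver 1→0: n0:back/v1/[-]
after 3 — deliver 1→2: n2:back/v1/[-]
after 4 — propose(1,'s'): ·
after 5 — deliver 1→0: n0:back/v1/[s]
after 6 — deliver 0→1: n1:prim/v1/[s]
after 7 — deliver 1→2: n2:back/v1/[s]
after 8 — deliver 2→1: ·
after 9 — timeout(1): n1:back/v2/[s]
after 10 — deliver 1→0: n0:back/v2/[s]
after 11 — deliver 0→1: ·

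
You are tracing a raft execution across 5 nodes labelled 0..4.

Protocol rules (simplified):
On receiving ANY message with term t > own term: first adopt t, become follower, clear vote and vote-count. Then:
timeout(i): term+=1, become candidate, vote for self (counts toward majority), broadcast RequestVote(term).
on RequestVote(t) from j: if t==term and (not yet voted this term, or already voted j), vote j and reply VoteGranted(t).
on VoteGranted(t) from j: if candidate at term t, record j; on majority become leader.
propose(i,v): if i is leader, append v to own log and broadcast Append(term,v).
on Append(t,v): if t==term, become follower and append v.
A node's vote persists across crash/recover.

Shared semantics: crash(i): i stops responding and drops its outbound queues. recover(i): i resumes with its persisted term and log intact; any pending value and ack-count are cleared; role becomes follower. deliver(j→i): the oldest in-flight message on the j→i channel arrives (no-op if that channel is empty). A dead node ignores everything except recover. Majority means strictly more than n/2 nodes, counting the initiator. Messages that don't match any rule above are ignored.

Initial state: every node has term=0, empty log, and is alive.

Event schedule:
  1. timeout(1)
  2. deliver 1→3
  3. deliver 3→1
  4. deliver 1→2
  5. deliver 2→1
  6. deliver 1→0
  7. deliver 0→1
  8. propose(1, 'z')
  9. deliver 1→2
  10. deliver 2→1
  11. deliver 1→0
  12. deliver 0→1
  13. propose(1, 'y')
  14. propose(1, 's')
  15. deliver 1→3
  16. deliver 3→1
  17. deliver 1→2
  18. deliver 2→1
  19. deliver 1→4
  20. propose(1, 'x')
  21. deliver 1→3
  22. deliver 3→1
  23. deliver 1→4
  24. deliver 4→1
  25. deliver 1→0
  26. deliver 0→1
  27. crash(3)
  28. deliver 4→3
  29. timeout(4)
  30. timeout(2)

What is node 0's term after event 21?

[1] timeout(1) → N1(cand t1 [-])
[2] deliver 1→3 → N3(foll t1 [-])
[3] deliver 3→1 → ∅
[4] deliver 1→2 → N2(foll t1 [-])
[5] deliver 2→1 → N1(lead t1 [-])
[6] deliver 1→0 → N0(foll t1 [-])
[7] deliver 0→1 → ∅
[8] propose(1,'z') → N1(lead t1 [z])
[9] deliver 1→2 → N2(foll t1 [z])
[10] deliver 2→1 → ∅
[11] deliver 1→0 → N0(foll t1 [z])
[12] deliver 0→1 → ∅
[13] propose(1,'y') → N1(lead t1 [z,y])
[14] propose(1,'s') → N1(lead t1 [z,y,s])
[15] deliver 1→3 → N3(foll t1 [z])
[16] deliver 3→1 → ∅
[17] deliver 1→2 → N2(foll t1 [z,y])
[18] deliver 2→1 → ∅
[19] deliver 1→4 → N4(foll t1 [-])
[20] propose(1,'x') → N1(lead t1 [z,y,s,x])
[21] deliver 1→3 → N3(foll t1 [z,y])

1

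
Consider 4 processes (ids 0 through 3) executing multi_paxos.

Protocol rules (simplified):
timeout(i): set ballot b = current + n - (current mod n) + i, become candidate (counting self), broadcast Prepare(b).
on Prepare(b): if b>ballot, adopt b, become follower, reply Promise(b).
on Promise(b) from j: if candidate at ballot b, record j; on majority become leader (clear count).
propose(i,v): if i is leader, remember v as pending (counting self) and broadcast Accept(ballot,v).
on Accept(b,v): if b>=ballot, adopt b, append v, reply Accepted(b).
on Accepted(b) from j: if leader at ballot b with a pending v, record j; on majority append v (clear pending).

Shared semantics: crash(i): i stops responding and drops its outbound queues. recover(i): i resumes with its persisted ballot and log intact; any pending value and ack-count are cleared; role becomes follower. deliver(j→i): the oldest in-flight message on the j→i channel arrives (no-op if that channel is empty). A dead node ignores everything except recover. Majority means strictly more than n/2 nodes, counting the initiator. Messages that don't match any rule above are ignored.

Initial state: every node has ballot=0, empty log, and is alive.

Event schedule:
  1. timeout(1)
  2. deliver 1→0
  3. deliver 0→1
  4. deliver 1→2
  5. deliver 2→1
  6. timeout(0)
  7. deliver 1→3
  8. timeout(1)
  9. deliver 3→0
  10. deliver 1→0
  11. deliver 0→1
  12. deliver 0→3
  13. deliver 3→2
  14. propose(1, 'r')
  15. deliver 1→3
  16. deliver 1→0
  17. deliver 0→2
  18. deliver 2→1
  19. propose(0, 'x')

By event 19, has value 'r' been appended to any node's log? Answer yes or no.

[1] timeout(1) → N1(cand b5 [-])
[2] deliver 1→0 → N0(foll b5 [-])
[3] deliver 0→1 → ∅
[4] deliver 1→2 → N2(foll b5 [-])
[5] deliver 2→1 → N1(lead b5 [-])
[6] timeout(0) → N0(cand b8 [-])
[7] deliver 1→3 → N3(foll b5 [-])
[8] timeout(1) → N1(cand b9 [-])
[9] deliver 3→0 → ∅
[10] deliver 1→0 → N0(foll b9 [-])
[11] deliver 0→1 → ∅
[12] deliver 0→3 → N3(foll b8 [-])
[13] deliver 3→2 → ∅
[14] propose(1,'r') → ∅
[15] deliver 1→3 → N3(foll b9 [-])
[16] deliver 1→0 → ∅
[17] deliver 0→2 → N2(foll b8 [-])
[18] deliver 2→1 → ∅
[19] propose(0,'x') → ∅

no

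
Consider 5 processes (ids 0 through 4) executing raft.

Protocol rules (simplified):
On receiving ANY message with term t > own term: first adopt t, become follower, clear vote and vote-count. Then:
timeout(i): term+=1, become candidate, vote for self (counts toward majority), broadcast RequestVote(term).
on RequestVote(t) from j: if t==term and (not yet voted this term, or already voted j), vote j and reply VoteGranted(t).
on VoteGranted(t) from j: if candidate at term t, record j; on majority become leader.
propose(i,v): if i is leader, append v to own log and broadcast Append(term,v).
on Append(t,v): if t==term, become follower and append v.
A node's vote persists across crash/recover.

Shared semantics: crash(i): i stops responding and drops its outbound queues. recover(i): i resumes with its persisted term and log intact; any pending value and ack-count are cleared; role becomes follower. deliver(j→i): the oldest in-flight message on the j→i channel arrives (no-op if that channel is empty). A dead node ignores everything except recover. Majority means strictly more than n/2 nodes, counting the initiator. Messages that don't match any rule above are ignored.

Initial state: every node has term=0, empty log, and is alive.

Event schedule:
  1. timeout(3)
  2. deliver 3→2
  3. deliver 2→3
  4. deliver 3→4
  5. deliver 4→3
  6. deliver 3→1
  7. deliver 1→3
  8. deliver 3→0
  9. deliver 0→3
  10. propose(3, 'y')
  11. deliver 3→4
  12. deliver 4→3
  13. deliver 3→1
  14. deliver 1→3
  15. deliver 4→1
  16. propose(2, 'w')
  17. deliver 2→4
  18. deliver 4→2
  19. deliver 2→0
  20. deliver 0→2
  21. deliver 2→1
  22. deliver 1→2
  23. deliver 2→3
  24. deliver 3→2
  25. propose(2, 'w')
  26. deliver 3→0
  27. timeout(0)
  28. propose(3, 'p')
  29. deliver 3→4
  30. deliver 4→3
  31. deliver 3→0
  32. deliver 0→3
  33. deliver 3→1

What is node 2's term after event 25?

step 1 timeout(3): 3={cand,t=1,log=-}
step 2 deliver 3→2: 2={foll,t=1,log=-}
step 3 deliver 2→3: —
step 4 deliver 3→4: 4={foll,t=1,log=-}
step 5 deliver 4→3: 3={lead,t=1,log=-}
step 6 deliver 3→1: 1={foll,t=1,log=-}
step 7 deliver 1→3: —
step 8 deliver 3→0: 0={foll,t=1,log=-}
step 9 deliver 0→3: —
step 10 propose(3,'y'): 3={lead,t=1,log=y}
step 11 deliver 3→4: 4={foll,t=1,log=y}
step 12 deliver 4→3: —
step 13 deliver 3→1: 1={foll,t=1,log=y}
step 14 deliver 1→3: —
step 15 deliver 4→1: —
step 16 propose(2,'w'): —
step 17 deliver 2→4: —
step 18 deliver 4→2: —
step 19 deliver 2→0: —
step 20 deliver 0→2: —
step 21 deliver 2→1: —
step 22 deliver 1→2: —
step 23 deliver 2→3: —
step 24 deliver 3→2: 2={foll,t=1,log=y}
step 25 propose(2,'w'): —

1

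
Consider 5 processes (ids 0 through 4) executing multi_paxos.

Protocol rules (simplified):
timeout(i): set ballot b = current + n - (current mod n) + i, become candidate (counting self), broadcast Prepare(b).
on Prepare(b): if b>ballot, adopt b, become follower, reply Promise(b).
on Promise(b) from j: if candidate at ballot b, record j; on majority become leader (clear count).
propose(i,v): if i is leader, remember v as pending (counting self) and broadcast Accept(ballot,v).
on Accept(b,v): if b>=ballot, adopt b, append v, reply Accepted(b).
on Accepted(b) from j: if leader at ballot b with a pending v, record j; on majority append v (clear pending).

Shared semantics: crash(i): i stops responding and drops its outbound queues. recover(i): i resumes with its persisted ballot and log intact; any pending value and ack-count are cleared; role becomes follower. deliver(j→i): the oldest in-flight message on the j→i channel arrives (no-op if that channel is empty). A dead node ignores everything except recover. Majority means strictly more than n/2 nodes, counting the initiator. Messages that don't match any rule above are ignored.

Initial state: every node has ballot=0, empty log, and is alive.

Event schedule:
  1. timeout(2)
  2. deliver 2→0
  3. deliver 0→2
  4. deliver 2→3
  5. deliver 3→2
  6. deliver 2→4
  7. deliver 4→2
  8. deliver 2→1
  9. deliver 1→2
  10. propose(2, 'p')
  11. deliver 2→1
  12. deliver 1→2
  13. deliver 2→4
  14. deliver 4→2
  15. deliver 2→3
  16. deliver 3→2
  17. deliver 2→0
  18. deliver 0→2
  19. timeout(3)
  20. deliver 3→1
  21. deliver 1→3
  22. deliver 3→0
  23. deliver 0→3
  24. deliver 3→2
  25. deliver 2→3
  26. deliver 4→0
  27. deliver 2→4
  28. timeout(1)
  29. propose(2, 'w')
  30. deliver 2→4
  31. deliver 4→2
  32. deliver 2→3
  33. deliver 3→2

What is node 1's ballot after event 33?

e1 timeout(2): 2[cand,b=7,-]
e2 deliver 2→0: 0[foll,b=7,-]
e3 deliver 0→2: ·
e4 deliver 2→3: 3[foll,b=7,-]
e5 deliver 3→2: 2[lead,b=7,-]
e6 deliver 2→4: 4[foll,b=7,-]
e7 deliver 4→2: ·
e8 deliver 2→1: 1[foll,b=7,-]
e9 deliver 1→2: ·
e10 propose(2,'p'): ·
e11 deliver 2→1: 1[foll,b=7,p]
e12 deliver 1→2: ·
e13 deliver 2→4: 4[foll,b=7,p]
e14 deliver 4→2: 2[lead,b=7,p]
e15 deliver 2→3: 3[foll,b=7,p]
e16 deliver 3→2: ·
e17 deliver 2→0: 0[foll,b=7,p]
e18 deliver 0→2: ·
e19 timeout(3): 3[cand,b=13,p]
e20 deliver 3→1: 1[foll,b=13,p]
e21 deliver 1→3: ·
e22 deliver 3→0: 0[foll,b=13,p]
e23 deliver 0→3: 3[lead,b=13,p]
e24 deliver 3→2: 2[foll,b=13,p]
e25 deliver 2→3: ·
e26 deliver 4→0: ·
e27 deliver 2→4: ·
e28 timeout(1): 1[cand,b=16,p]
e29 propose(2,'w'): ·
e30 deliver 2→4: ·
e31 deliver 4→2: ·
e32 deliver 2→3: ·
e33 deliver 3→2: ·

16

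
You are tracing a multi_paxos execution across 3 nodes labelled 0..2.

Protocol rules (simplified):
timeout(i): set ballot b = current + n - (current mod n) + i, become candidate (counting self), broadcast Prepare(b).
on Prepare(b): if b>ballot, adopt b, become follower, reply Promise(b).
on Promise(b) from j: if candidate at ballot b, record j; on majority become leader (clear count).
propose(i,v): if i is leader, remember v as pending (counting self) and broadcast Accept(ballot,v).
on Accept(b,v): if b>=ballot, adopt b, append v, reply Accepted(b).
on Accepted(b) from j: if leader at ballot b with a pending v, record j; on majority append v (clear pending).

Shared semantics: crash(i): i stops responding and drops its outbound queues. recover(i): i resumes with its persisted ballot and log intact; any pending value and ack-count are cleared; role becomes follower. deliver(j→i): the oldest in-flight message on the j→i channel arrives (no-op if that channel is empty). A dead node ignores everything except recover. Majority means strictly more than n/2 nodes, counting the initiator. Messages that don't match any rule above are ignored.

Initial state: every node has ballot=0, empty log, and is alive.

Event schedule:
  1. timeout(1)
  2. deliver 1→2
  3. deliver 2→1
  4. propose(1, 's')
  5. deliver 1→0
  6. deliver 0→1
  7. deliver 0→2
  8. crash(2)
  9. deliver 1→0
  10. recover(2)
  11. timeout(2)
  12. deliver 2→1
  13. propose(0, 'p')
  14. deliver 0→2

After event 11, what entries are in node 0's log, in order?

s

[1] timeout(1) → N1(cand b4 [-])
[2] deliver 1→2 → N2(foll b4 [-])
[3] deliver 2→1 → N1(lead b4 [-])
[4] propose(1,'s') → ∅
[5] deliver 1→0 → N0(foll b4 [-])
[6] deliver 0→1 → ∅
[7] deliver 0→2 → ∅
[8] crash(2) → N2(✗foll b4 [-])
[9] deliver 1→0 → N0(foll b4 [s])
[10] recover(2) → N2(foll b4 [-])
[11] timeout(2) → N2(cand b8 [-])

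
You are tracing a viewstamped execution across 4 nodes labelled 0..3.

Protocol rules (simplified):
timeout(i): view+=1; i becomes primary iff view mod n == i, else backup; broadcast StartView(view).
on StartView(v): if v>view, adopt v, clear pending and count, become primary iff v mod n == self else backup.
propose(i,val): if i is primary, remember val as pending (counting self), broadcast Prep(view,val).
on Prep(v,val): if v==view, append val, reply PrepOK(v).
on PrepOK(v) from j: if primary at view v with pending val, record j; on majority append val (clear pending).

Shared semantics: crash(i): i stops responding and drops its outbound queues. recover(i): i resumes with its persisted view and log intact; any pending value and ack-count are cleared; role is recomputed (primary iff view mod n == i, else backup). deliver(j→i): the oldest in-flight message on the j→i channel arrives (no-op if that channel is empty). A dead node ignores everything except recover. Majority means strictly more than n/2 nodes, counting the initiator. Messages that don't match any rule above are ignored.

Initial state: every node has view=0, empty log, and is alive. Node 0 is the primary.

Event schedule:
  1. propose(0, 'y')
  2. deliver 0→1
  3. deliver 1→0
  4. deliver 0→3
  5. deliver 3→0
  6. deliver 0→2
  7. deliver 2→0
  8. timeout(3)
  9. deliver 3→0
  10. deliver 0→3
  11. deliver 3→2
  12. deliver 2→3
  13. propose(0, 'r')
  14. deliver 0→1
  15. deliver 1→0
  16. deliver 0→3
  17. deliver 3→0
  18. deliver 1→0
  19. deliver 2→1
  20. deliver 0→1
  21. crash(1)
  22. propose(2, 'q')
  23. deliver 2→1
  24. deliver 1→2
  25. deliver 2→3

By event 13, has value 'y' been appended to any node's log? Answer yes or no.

step 1 propose(0,'y'): —
step 2 deliver 0→1: 1={back,v=0,log=y}
step 3 deliver 1→0: —
step 4 deliver 0→3: 3={back,v=0,log=y}
step 5 deliver 3→0: 0={prim,v=0,log=y}
step 6 deliver 0→2: 2={back,v=0,log=y}
step 7 deliver 2→0: —
step 8 timeout(3): 3={back,v=1,log=y}
step 9 deliver 3→0: 0={back,v=1,log=y}
step 10 deliver 0→3: —
step 11 deliver 3→2: 2={back,v=1,log=y}
step 12 deliver 2→3: —
step 13 propose(0,'r'): —

yes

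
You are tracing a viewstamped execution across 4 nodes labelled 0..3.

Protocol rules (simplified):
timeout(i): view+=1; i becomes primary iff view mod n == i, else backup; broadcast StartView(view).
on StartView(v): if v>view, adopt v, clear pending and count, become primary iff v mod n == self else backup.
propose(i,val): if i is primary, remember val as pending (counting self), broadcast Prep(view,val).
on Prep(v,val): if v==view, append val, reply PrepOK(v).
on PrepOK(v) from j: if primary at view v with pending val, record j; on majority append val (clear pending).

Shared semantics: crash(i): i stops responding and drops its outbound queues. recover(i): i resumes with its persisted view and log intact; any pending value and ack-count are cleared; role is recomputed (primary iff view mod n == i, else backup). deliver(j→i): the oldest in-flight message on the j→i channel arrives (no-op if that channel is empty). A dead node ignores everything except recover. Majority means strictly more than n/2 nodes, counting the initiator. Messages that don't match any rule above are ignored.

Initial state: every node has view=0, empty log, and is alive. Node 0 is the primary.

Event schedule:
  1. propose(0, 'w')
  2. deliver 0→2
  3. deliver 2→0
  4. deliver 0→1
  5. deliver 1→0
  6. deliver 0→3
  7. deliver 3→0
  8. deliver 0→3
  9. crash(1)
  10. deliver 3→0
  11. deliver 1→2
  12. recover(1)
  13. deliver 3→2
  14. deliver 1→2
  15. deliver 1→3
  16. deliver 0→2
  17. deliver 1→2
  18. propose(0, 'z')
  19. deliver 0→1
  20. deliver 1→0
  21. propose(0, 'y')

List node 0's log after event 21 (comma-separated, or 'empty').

[1] propose(0,'w') → ∅
[2] deliver 0→2 → N2(back v0 [w])
[3] deliver 2→0 → ∅
[4] deliver 0→1 → N1(back v0 [w])
[5] deliver 1→0 → N0(prim v0 [w])
[6] deliver 0→3 → N3(back v0 [w])
[7] deliver 3→0 → ∅
[8] deliver 0→3 → ∅
[9] crash(1) → N1(✗back v0 [w])
[10] deliver 3→0 → ∅
[11] deliver 1→2 → ∅
[12] recover(1) → N1(back v0 [w])
[13] deliver 3→2 → ∅
[14] deliver 1→2 → ∅
[15] deliver 1→3 → ∅
[16] deliver 0→2 → ∅
[17] deliver 1→2 → ∅
[18] propose(0,'z') → ∅
[19] deliver 0→1 → N1(back v0 [w,z])
[20] deliver 1→0 → ∅
[21] propose(0,'y') → ∅

w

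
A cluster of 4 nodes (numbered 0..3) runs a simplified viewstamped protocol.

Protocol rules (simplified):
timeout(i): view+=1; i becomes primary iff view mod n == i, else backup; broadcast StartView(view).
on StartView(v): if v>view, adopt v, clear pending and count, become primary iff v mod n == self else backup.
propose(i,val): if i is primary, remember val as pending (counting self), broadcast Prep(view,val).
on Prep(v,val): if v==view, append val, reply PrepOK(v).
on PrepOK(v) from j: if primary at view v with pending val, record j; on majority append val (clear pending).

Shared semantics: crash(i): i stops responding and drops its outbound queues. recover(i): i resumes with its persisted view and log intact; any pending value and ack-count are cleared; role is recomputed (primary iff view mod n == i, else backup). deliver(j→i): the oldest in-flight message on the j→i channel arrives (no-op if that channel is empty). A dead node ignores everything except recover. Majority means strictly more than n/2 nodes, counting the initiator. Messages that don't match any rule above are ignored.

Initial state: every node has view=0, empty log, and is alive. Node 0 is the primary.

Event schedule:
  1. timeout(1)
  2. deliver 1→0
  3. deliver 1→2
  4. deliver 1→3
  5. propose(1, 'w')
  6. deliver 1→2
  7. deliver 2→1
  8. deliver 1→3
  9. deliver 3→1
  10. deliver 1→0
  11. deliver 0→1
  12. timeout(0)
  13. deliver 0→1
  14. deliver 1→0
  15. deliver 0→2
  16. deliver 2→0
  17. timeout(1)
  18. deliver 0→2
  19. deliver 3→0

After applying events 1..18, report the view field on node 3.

[1] timeout(1) → N1(prim v1 [-])
[2] deliver 1→0 → N0(back v1 [-])
[3] deliver 1→2 → N2(back v1 [-])
[4] deliver 1→3 → N3(back v1 [-])
[5] propose(1,'w') → ∅
[6] deliver 1→2 → N2(back v1 [w])
[7] deliver 2→1 → ∅
[8] deliver 1→3 → N3(back v1 [w])
[9] deliver 3→1 → N1(prim v1 [w])
[10] deliver 1→0 → N0(back v1 [w])
[11] deliver 0→1 → ∅
[12] timeout(0) → N0(back v2 [w])
[13] deliver 0→1 → N1(back v2 [w])
[14] deliver 1→0 → ∅
[15] deliver 0→2 → N2(prim v2 [w])
[16] deliver 2→0 → ∅
[17] timeout(1) → N1(back v3 [w])
[18] deliver 0→2 → ∅

1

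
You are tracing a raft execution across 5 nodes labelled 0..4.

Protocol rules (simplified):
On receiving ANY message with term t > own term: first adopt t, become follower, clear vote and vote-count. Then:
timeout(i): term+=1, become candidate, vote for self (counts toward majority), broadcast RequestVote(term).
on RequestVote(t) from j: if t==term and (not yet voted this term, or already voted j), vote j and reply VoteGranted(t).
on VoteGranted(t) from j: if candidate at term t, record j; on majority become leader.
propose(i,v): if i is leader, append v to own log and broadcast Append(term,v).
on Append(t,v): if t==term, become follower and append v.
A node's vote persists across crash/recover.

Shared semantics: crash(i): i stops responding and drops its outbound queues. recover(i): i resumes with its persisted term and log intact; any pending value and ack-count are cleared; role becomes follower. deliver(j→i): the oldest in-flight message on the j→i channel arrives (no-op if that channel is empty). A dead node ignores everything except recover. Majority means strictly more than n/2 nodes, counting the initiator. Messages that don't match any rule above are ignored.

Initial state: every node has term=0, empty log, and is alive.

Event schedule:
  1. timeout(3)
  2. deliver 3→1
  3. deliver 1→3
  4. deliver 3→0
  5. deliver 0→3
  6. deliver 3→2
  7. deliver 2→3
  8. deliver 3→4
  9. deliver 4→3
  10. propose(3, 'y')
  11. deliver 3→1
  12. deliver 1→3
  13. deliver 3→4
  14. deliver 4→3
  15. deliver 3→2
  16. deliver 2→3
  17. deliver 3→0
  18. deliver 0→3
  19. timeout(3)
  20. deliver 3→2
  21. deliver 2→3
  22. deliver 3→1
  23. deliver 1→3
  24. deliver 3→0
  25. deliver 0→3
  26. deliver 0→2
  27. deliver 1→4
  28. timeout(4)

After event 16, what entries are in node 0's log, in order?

after 1 — timeout(3): n3:cand/t1/[-]
after 2 — deliver 3→1: n1:foll/t1/[-]
after 3 — deliver 1→3: ·
after 4 — deliver 3→0: n0:foll/t1/[-]
after 5 — deliver 0→3: n3:lead/t1/[-]
after 6 — deliver 3→2: n2:foll/t1/[-]
after 7 — deliver 2→3: ·
after 8 — deliver 3→4: n4:foll/t1/[-]
after 9 — deliver 4→3: ·
after 10 — propose(3,'y'): n3:lead/t1/[y]
after 11 — deliver 3→1: n1:foll/t1/[y]
after 12 — deliver 1→3: ·
after 13 — deliver 3→4: n4:foll/t1/[y]
after 14 — deliver 4→3: ·
after 15 — deliver 3→2: n2:foll/t1/[y]
after 16 — deliver 2→3: ·

empty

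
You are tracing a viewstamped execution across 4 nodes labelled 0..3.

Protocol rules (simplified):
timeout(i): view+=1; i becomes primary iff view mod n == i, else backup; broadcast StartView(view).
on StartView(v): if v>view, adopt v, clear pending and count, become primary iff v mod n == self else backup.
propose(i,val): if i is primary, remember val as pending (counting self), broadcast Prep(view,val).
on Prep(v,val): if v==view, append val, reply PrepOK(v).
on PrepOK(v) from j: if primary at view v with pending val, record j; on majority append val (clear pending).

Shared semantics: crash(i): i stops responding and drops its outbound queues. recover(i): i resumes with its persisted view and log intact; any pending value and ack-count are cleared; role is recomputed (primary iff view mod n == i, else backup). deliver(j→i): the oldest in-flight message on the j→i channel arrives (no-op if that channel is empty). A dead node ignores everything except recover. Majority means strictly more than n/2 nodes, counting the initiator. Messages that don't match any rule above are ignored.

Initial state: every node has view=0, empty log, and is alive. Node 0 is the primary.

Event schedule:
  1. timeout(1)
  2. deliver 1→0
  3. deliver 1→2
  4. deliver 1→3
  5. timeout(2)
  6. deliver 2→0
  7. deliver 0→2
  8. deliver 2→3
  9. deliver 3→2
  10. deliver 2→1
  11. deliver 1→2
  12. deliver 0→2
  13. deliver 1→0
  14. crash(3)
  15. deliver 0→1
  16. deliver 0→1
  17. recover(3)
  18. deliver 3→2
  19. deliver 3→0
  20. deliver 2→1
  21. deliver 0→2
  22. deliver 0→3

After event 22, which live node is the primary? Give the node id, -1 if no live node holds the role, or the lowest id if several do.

2

1. timeout(1):  <1:prim v1 ->
2. deliver 1→0:  <0:back v1 ->
3. deliver 1→2:  <2:back v1 ->
4. deliver 1→3:  <3:back v1 ->
5. timeout(2):  <2:prim v2 ->
6. deliver 2→0:  <0:back v2 ->
7. deliver 0→2:  nop
8. deliver 2→3:  <3:back v2 ->
9. deliver 3→2:  nop
10. deliver 2→1:  <1:back v2 ->
11. deliver 1→2:  nop
12. deliver 0→2:  nop
13. deliver 1→0:  nop
14. crash(3):  <3:✗back v2 ->
15. deliver 0→1:  nop
16. deliver 0→1:  nop
17. recover(3):  <3:back v2 ->
18. deliver 3→2:  nop
19. deliver 3→0:  nop
20. deliver 2→1:  nop
21. deliver 0→2:  nop
22. deliver 0→3:  nop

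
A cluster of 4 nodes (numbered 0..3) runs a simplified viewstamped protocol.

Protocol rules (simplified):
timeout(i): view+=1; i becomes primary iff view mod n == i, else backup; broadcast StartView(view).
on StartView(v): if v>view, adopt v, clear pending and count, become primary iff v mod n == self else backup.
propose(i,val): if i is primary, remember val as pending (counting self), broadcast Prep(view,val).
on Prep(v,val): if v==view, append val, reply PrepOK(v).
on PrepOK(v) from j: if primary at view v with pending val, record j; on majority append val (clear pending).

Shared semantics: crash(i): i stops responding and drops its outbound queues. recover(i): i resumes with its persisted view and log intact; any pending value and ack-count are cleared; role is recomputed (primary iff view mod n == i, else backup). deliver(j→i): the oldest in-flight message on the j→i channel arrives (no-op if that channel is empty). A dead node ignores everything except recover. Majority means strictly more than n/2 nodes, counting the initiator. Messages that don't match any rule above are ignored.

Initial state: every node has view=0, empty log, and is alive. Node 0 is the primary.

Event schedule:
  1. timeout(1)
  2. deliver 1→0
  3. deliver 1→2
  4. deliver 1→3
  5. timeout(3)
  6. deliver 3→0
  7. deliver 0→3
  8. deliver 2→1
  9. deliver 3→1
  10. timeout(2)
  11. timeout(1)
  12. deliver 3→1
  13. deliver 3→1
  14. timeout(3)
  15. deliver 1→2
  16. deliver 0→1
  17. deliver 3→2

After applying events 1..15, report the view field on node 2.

3

[1] timeout(1) → N1(prim v1 [-])
[2] deliver 1→0 → N0(back v1 [-])
[3] deliver 1→2 → N2(back v1 [-])
[4] deliver 1→3 → N3(back v1 [-])
[5] timeout(3) → N3(back v2 [-])
[6] deliver 3→0 → N0(back v2 [-])
[7] deliver 0→3 → ∅
[8] deliver 2→1 → ∅
[9] deliver 3→1 → N1(back v2 [-])
[10] timeout(2) → N2(prim v2 [-])
[11] timeout(1) → N1(back v3 [-])
[12] deliver 3→1 → ∅
[13] deliver 3→1 → ∅
[14] timeout(3) → N3(prim v3 [-])
[15] deliver 1→2 → N2(back v3 [-])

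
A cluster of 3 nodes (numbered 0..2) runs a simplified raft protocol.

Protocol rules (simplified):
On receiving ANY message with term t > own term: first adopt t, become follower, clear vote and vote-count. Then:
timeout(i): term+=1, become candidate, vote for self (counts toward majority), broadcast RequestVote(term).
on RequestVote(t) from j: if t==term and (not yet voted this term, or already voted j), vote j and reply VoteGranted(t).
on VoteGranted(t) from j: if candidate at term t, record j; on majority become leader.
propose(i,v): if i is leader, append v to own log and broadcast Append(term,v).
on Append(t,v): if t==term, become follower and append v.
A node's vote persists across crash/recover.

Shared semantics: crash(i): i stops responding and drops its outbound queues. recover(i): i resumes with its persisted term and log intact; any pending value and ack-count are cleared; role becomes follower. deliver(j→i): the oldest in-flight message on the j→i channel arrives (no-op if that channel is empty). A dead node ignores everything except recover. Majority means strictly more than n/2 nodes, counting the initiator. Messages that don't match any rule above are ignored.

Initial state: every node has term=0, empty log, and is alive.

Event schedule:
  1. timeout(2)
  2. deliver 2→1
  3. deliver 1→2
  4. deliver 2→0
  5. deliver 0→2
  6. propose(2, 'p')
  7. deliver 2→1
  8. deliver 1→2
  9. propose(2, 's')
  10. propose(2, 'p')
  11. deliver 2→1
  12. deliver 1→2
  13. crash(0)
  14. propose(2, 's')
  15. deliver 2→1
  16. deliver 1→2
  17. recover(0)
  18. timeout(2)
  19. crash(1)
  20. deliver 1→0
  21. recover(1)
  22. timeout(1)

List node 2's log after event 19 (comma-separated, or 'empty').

p,s,p,s

after 1 — timeout(2): n2:cand/t1/[-]
after 2 — deliver 2→1: n1:foll/t1/[-]
after 3 — deliver 1→2: n2:lead/t1/[-]
after 4 — deliver 2→0: n0:foll/t1/[-]
after 5 — deliver 0→2: ·
after 6 — propose(2,'p'): n2:lead/t1/[p]
after 7 — deliver 2→1: n1:foll/t1/[p]
after 8 — deliver 1→2: ·
after 9 — propose(2,'s'): n2:lead/t1/[p,s]
after 10 — propose(2,'p'): n2:lead/t1/[p,s,p]
after 11 — deliver 2→1: n1:foll/t1/[p,s]
after 12 — deliver 1→2: ·
after 13 — crash(0): n0:✗foll/t1/[-]
after 14 — propose(2,'s'): n2:lead/t1/[p,s,p,s]
after 15 — deliver 2→1: n1:foll/t1/[p,s,p]
after 16 — deliver 1→2: ·
after 17 — recover(0): n0:foll/t1/[-]
after 18 — timeout(2): n2:cand/t2/[p,s,p,s]
after 19 — crash(1): n1:✗foll/t1/[p,s,p]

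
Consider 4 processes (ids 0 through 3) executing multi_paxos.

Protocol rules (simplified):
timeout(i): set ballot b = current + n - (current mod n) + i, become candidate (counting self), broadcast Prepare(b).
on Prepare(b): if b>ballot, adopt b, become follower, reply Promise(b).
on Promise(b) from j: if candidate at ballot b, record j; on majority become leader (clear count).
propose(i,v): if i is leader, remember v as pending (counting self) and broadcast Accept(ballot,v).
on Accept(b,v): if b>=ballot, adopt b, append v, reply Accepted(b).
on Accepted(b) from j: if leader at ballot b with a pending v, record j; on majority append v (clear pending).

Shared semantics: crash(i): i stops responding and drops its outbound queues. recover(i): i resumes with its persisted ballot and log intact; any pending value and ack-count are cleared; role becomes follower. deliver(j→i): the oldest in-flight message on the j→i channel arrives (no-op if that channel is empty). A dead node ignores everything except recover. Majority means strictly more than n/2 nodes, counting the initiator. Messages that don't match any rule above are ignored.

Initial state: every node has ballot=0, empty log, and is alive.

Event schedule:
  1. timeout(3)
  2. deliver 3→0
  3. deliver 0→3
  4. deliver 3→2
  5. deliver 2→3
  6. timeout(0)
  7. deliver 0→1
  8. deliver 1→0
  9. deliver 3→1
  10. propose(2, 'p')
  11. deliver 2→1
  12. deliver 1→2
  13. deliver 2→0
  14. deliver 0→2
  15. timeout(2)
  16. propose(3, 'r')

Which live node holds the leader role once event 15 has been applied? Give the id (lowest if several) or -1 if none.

e1 timeout(3): 3[cand,b=7,-]
e2 deliver 3→0: 0[foll,b=7,-]
e3 deliver 0→3: ·
e4 deliver 3→2: 2[foll,b=7,-]
e5 deliver 2→3: 3[lead,b=7,-]
e6 timeout(0): 0[cand,b=8,-]
e7 deliver 0→1: 1[foll,b=8,-]
e8 deliver 1→0: ·
e9 deliver 3→1: ·
e10 propose(2,'p'): ·
e11 deliver 2→1: ·
e12 deliver 1→2: ·
e13 deliver 2→0: ·
e14 deliver 0→2: 2[foll,b=8,-]
e15 timeout(2): 2[cand,b=14,-]

3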